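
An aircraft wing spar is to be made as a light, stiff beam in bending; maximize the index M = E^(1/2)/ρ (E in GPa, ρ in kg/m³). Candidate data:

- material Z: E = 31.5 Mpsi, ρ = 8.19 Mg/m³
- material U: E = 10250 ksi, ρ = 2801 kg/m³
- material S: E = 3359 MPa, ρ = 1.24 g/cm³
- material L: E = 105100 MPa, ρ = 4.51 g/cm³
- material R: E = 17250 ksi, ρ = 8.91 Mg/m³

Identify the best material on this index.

Putting every candidate on a common basis:
  material Z: E = 217.2 GPa, ρ = 8190 kg/m³
  material U: E = 70.67 GPa, ρ = 2801 kg/m³
  material S: E = 3.359 GPa, ρ = 1240 kg/m³
  material L: E = 105.1 GPa, ρ = 4510 kg/m³
  material R: E = 118.9 GPa, ρ = 8910 kg/m³
  material U: M = 3.00×10⁻³
  material L: M = 2.27×10⁻³
  material Z: M = 1.80×10⁻³
  material S: M = 1.48×10⁻³
  material R: M = 1.22×10⁻³
Material U ranks first.

material U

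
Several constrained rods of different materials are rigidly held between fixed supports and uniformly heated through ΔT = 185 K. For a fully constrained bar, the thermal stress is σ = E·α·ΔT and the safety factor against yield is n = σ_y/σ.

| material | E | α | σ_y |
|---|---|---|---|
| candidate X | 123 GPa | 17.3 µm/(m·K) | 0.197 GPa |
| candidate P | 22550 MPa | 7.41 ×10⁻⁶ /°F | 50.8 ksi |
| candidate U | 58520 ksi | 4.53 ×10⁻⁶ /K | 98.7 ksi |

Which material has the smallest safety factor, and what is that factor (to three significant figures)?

candidate X, n = 0.500

Per material, after unit conversion:
  candidate X: E = 123.0, α = 17.3, σ_y = 197.0 → σ = 394 MPa, n = 0.500
  candidate P: E = 22.55, α = 13.3, σ_y = 350.3 → σ = 55.6 MPa, n = 6.29
  candidate U: E = 403.5, α = 4.53, σ_y = 680.5 → σ = 338 MPa, n = 2.01
The minimum is candidate X at n = 0.500.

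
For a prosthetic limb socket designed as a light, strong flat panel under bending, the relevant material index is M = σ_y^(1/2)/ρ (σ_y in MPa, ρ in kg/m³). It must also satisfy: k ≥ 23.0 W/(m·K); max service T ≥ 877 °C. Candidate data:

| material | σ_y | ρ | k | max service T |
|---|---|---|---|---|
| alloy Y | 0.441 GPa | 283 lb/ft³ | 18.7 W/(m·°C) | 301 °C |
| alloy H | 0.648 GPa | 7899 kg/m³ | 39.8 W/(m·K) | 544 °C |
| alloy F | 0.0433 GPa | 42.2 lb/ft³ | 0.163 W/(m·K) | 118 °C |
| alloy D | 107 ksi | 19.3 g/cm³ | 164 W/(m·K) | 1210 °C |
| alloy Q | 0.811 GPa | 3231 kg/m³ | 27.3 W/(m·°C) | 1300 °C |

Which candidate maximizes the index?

Screen on constraints: k ≥ 23.0 W/(m·K); max service T ≥ 877 °C. Survivors: alloy D, alloy Q.
Convert each candidate to consistent units, then evaluate M:
  alloy D: σ_y = 737.7 MPa, ρ = 19300 kg/m³
  alloy Q: σ_y = 811.0 MPa, ρ = 3231 kg/m³
  alloy Q: M = 8.81×10⁻³
  alloy D: M = 1.41×10⁻³
Highest index: alloy Q.

alloy Q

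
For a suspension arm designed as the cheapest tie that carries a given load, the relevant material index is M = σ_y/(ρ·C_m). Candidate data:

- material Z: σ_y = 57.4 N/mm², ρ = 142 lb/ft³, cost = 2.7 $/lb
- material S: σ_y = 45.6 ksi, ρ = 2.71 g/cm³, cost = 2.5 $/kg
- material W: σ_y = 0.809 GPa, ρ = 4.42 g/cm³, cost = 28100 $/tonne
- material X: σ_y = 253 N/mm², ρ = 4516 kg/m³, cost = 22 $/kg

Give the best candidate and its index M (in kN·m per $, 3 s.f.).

Convert each candidate to consistent units, then evaluate M:
  material Z: σ_y = 57.40 MPa, ρ = 2275 kg/m³, cost = 5.952 $/kg
  material S: σ_y = 314.4 MPa, ρ = 2710 kg/m³, cost = 2.500 $/kg
  material W: σ_y = 809.0 MPa, ρ = 4420 kg/m³, cost = 28.10 $/kg
  material X: σ_y = 253.0 MPa, ρ = 4516 kg/m³, cost = 22.00 $/kg
  material S: M = 46.4 kN·m per $
  material W: M = 6.51 kN·m per $
  material Z: M = 4.24 kN·m per $
  material X: M = 2.55 kN·m per $
Highest index: material S.

material S, M = 46.4 kN·m per $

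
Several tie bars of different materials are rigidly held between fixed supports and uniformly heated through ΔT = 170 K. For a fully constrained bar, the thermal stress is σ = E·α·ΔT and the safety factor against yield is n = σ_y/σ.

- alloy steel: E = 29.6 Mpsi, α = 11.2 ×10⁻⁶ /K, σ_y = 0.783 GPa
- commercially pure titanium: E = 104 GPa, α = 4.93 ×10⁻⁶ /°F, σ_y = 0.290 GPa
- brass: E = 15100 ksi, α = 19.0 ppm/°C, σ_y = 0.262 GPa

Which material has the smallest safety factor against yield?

With everything in SI (GPa, ×10⁻⁶/K, MPa):
  alloy steel: E = 204.1, α = 11.2, σ_y = 783.0 → σ = 389 MPa, n = 2.02
  commercially pure titanium: E = 104.0, α = 8.87, σ_y = 290.0 → σ = 157 MPa, n = 1.85
  brass: E = 104.1, α = 19.0, σ_y = 262.0 → σ = 336 MPa, n = 0.779
The minimum is brass at n = 0.779.

brass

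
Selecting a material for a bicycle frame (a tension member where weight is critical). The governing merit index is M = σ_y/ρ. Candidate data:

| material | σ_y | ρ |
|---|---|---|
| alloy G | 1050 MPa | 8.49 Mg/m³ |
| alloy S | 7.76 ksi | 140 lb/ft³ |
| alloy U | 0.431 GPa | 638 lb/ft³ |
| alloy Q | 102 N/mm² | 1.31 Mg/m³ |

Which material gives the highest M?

Normalizing units and computing the index:
  alloy G: σ_y = 1050 MPa, ρ = 8490 kg/m³
  alloy S: σ_y = 53.50 MPa, ρ = 2243 kg/m³
  alloy U: σ_y = 431.0 MPa, ρ = 10220 kg/m³
  alloy Q: σ_y = 102.0 MPa, ρ = 1310 kg/m³
  alloy G: M = 124 kN·m/kg
  alloy Q: M = 77.9 kN·m/kg
  alloy U: M = 42.2 kN·m/kg
  alloy S: M = 23.9 kN·m/kg
The maximum is for alloy G.

alloy G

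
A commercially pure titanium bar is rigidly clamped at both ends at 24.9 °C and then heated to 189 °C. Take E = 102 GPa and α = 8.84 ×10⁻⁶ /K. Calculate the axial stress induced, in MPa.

ΔT = 164.1 K. Constrained thermal stress σ = E·α·ΔT = 102.0×10³ MPa × 8.84×10⁻⁶ × 164.1 = 148 MPa (compressive).

148 MPa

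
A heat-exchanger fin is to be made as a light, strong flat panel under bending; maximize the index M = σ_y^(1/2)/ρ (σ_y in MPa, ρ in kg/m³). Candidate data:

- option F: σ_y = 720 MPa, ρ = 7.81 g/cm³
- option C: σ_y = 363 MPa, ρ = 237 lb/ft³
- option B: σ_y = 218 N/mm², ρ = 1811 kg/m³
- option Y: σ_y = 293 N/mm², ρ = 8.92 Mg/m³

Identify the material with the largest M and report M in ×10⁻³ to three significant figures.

option B, M = 8.15×10⁻³

In SI units:
  option F: σ_y = 720.0 MPa, ρ = 7810 kg/m³
  option C: σ_y = 363.0 MPa, ρ = 3796 kg/m³
  option B: σ_y = 218.0 MPa, ρ = 1811 kg/m³
  option Y: σ_y = 293.0 MPa, ρ = 8920 kg/m³
  option B: M = 8.15×10⁻³
  option C: M = 5.02×10⁻³
  option F: M = 3.44×10⁻³
  option Y: M = 1.92×10⁻³
Highest index: option B.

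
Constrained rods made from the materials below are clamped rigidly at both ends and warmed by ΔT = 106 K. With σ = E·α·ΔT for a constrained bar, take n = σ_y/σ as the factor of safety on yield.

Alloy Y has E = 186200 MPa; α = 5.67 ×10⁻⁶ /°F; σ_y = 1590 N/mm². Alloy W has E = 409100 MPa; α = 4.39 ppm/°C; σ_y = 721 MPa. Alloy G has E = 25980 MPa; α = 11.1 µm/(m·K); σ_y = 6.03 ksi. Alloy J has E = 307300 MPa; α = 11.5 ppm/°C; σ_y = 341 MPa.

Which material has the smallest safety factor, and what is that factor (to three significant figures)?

Converting E to GPa, α to ×10⁻⁶/K, σ_y to MPa, then σ and n for each:
  alloy Y: E = 186.2, α = 10.2, σ_y = 1590 → σ = 201 MPa, n = 7.89
  alloy W: E = 409.1, α = 4.39, σ_y = 721.0 → σ = 190 MPa, n = 3.79
  alloy G: E = 25.98, α = 11.1, σ_y = 41.58 → σ = 30.6 MPa, n = 1.36
  alloy J: E = 307.3, α = 11.5, σ_y = 341.0 → σ = 375 MPa, n = 0.910
The minimum is alloy J at n = 0.910.

alloy J, n = 0.910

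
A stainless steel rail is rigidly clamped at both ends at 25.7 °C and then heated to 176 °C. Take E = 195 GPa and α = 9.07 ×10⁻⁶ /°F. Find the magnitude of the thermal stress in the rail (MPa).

α = 9.07×10⁻⁶/°F × 9/5 = 16.3×10⁻⁶/K.
ΔT = 150.3 K. Constrained thermal stress σ = E·α·ΔT = 195.0×10³ MPa × 16.3×10⁻⁶ × 150.3 = 478 MPa (compressive).

478 MPa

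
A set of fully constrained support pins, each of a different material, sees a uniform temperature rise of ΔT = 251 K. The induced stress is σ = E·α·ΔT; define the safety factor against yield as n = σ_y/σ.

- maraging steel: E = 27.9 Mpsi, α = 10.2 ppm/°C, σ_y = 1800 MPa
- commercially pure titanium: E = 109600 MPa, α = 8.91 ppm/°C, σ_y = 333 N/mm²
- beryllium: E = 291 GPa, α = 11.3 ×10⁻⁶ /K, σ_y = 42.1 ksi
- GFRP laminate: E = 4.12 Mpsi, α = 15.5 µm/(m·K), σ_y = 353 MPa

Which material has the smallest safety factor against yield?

beryllium

With everything in SI (GPa, ×10⁻⁶/K, MPa):
  maraging steel: E = 192.4, α = 10.2, σ_y = 1800 → σ = 492 MPa, n = 3.65
  commercially pure titanium: E = 109.6, α = 8.91, σ_y = 333.0 → σ = 245 MPa, n = 1.36
  beryllium: E = 291.0, α = 11.3, σ_y = 290.3 → σ = 825 MPa, n = 0.352
  GFRP laminate: E = 28.41, α = 15.5, σ_y = 353.0 → σ = 111 MPa, n = 3.19
Smallest n: beryllium with n = 0.352.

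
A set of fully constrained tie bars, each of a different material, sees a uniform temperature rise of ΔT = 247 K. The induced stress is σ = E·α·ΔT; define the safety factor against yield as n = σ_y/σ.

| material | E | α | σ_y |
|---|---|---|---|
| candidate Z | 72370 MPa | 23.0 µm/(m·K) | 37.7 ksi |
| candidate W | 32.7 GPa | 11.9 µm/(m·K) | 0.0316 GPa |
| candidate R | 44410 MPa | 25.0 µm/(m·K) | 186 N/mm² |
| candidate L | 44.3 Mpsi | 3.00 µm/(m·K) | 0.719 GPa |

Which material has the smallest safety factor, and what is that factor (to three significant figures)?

candidate W, n = 0.329

Per material, after unit conversion:
  candidate Z: E = 72.37, α = 23.0, σ_y = 259.9 → σ = 411 MPa, n = 0.632
  candidate W: E = 32.70, α = 11.9, σ_y = 31.60 → σ = 96.1 MPa, n = 0.329
  candidate R: E = 44.41, α = 25.0, σ_y = 186.0 → σ = 274 MPa, n = 0.678
  candidate L: E = 305.4, α = 3.00, σ_y = 719.0 → σ = 226 MPa, n = 3.18
Smallest n: candidate W with n = 0.329.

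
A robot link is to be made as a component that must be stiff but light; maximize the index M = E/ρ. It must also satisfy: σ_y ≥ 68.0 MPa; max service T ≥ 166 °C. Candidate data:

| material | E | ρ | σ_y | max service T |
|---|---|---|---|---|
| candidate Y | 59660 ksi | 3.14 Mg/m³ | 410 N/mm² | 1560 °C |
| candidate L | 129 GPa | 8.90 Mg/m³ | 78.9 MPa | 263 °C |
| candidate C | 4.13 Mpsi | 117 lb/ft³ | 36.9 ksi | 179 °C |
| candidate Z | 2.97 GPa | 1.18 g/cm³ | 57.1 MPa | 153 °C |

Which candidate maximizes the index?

candidate Y

Screen on constraints: σ_y ≥ 68.0 MPa; max service T ≥ 166 °C. Survivors: candidate Y, candidate L, candidate C.
In SI units:
  candidate Y: E = 411.3 GPa, ρ = 3140 kg/m³
  candidate L: E = 129.0 GPa, ρ = 8900 kg/m³
  candidate C: E = 28.48 GPa, ρ = 1874 kg/m³
  candidate Y: M = 131 MN·m/kg
  candidate C: M = 15.2 MN·m/kg
  candidate L: M = 14.5 MN·m/kg
Candidate Y has the largest M.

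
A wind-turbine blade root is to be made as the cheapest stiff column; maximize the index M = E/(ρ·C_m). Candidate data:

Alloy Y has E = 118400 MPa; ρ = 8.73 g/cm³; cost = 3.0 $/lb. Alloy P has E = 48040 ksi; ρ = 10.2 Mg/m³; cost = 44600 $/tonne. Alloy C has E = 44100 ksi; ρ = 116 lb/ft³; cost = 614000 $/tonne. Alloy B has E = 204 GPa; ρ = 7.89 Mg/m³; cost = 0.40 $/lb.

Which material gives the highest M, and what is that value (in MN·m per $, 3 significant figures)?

alloy B, M = 29.3 MN·m per $

After converting to SI:
  alloy Y: E = 118.4 GPa, ρ = 8730 kg/m³, cost = 6.614 $/kg
  alloy P: E = 331.2 GPa, ρ = 10200 kg/m³, cost = 44.60 $/kg
  alloy C: E = 304.1 GPa, ρ = 1858 kg/m³, cost = 614.0 $/kg
  alloy B: E = 204.0 GPa, ρ = 7890 kg/m³, cost = 0.8818 $/kg
  alloy B: M = 29.3 MN·m per $
  alloy Y: M = 2.05 MN·m per $
  alloy P: M = 0.728 MN·m per $
  alloy C: M = 0.267 MN·m per $
The maximum is for alloy B.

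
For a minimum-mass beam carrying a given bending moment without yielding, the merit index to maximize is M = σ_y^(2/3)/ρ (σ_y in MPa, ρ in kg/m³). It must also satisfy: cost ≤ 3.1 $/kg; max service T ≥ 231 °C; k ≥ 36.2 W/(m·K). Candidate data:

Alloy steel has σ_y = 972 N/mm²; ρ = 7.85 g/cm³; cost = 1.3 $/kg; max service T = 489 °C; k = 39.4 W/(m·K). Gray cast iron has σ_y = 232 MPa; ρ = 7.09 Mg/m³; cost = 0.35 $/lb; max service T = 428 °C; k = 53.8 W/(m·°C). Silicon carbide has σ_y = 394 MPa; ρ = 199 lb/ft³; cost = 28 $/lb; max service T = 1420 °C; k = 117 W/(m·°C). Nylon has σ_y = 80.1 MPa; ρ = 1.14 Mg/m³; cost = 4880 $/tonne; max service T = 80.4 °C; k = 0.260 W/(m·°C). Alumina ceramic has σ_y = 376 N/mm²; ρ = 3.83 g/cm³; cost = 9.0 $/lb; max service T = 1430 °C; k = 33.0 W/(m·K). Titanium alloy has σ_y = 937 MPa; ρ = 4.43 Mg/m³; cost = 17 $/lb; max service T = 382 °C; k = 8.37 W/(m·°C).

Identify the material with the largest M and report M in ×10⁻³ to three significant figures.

alloy steel, M = 12.5×10⁻³

Screen on constraints: cost ≤ 3.1 $/kg; max service T ≥ 231 °C; k ≥ 36.2 W/(m·K). Survivors: alloy steel, gray cast iron.
Normalizing units and computing the index:
  alloy steel: σ_y = 972.0 MPa, ρ = 7850 kg/m³
  gray cast iron: σ_y = 232.0 MPa, ρ = 7090 kg/m³
  alloy steel: M = 12.5×10⁻³
  gray cast iron: M = 5.33×10⁻³
Alloy steel ranks first.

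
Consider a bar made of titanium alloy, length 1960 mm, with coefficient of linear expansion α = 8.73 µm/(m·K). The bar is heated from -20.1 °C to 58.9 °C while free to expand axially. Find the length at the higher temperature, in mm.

ΔT = 58.9 − (-20.1) = 79.00 K.
ΔL = α·L₀·ΔT = 8.73×10⁻⁶ × 1960 mm × 79.00 K = 1.35 mm.
L = L₀ + ΔL = 1960 + 1.35 = 1961.4 mm.

1961.4 mm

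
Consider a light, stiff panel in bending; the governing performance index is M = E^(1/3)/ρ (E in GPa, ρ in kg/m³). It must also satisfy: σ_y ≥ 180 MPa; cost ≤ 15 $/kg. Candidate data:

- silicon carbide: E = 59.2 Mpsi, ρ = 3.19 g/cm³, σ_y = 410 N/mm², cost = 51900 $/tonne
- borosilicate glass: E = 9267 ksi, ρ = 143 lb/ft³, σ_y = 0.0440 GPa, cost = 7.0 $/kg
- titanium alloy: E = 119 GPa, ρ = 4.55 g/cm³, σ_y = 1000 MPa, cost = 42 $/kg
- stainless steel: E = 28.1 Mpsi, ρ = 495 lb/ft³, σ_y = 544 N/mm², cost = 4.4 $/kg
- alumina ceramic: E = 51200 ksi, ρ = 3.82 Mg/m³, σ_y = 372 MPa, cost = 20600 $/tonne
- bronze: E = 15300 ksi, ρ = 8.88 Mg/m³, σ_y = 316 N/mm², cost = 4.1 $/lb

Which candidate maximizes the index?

stainless steel

Screen on constraints: σ_y ≥ 180 MPa; cost ≤ 15 $/kg. Survivors: stainless steel, bronze.
In SI units:
  stainless steel: E = 193.7 GPa, ρ = 7929 kg/m³
  bronze: E = 105.5 GPa, ρ = 8880 kg/m³
  stainless steel: M = 0.730×10⁻³
  bronze: M = 0.532×10⁻³
Stainless steel ranks first.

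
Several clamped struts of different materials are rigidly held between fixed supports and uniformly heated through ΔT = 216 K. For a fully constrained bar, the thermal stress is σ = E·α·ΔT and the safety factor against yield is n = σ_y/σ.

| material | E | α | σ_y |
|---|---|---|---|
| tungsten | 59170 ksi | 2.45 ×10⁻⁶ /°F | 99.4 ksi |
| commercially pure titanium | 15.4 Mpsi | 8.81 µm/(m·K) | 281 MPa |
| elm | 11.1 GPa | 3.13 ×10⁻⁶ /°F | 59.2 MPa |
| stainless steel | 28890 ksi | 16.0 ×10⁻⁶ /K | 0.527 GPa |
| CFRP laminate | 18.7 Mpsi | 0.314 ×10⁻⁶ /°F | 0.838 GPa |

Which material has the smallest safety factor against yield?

stainless steel

With everything in SI (GPa, ×10⁻⁶/K, MPa):
  tungsten: E = 408.0, α = 4.41, σ_y = 685.3 → σ = 389 MPa, n = 1.76
  commercially pure titanium: E = 106.2, α = 8.81, σ_y = 281.0 → σ = 202 MPa, n = 1.39
  elm: E = 11.10, α = 5.63, σ_y = 59.20 → σ = 13.5 MPa, n = 4.38
  stainless steel: E = 199.2, α = 16.0, σ_y = 527.0 → σ = 688 MPa, n = 0.766
  CFRP laminate: E = 128.9, α = 0.565, σ_y = 838.0 → σ = 15.7 MPa, n = 53.2
The minimum is stainless steel at n = 0.766.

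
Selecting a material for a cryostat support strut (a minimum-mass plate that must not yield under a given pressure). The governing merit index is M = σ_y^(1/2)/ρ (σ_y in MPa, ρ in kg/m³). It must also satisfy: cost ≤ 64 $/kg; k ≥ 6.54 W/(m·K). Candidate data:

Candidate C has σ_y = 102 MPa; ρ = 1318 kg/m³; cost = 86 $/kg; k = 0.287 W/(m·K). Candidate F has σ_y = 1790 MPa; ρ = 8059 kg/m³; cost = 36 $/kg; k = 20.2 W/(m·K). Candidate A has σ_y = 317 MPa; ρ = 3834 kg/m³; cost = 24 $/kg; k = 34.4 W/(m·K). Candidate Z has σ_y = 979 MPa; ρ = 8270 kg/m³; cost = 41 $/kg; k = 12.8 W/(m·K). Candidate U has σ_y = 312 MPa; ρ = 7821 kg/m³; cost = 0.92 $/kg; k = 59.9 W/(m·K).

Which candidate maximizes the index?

Screen on constraints: cost ≤ 64 $/kg; k ≥ 6.54 W/(m·K). Survivors: candidate F, candidate A, candidate Z, candidate U.
Computing M directly (units already consistent):
  candidate F: M = 5.25×10⁻³
  candidate A: M = 4.64×10⁻³
  candidate Z: M = 3.78×10⁻³
  candidate U: M = 2.26×10⁻³
Candidate F ranks first.

candidate F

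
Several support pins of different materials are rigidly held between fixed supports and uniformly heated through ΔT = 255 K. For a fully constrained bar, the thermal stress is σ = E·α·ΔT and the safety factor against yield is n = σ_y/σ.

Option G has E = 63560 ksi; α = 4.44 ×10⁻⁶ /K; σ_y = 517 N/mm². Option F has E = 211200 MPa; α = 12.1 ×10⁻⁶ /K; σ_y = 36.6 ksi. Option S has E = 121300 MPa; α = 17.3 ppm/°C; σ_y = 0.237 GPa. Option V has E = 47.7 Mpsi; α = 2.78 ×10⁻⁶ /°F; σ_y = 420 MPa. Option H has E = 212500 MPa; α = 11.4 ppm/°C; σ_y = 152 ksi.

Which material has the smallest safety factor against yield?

Per material, after unit conversion:
  option G: E = 438.2, α = 4.44, σ_y = 517.0 → σ = 496 MPa, n = 1.04
  option F: E = 211.2, α = 12.1, σ_y = 252.3 → σ = 652 MPa, n = 0.387
  option S: E = 121.3, α = 17.3, σ_y = 237.0 → σ = 535 MPa, n = 0.443
  option V: E = 328.9, α = 5.00, σ_y = 420.0 → σ = 420 MPa, n = 1.00
  option H: E = 212.5, α = 11.4, σ_y = 1048 → σ = 618 MPa, n = 1.70
The minimum is option F at n = 0.387.

option F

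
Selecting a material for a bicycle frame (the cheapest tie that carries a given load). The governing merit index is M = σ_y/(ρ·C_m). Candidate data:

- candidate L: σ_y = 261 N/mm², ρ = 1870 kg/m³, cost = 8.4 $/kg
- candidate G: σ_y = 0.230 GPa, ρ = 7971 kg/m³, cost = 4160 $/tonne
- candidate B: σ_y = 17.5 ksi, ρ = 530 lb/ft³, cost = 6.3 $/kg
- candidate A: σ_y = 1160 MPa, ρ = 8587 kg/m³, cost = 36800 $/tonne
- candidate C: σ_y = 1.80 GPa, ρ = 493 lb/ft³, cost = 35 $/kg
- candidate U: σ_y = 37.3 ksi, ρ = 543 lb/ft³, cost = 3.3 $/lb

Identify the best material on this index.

Normalizing units and computing the index:
  candidate L: σ_y = 261.0 MPa, ρ = 1870 kg/m³, cost = 8.400 $/kg
  candidate G: σ_y = 230.0 MPa, ρ = 7971 kg/m³, cost = 4.160 $/kg
  candidate B: σ_y = 120.7 MPa, ρ = 8490 kg/m³, cost = 6.300 $/kg
  candidate A: σ_y = 1160 MPa, ρ = 8587 kg/m³, cost = 36.80 $/kg
  candidate C: σ_y = 1800 MPa, ρ = 7897 kg/m³, cost = 35.00 $/kg
  candidate U: σ_y = 257.2 MPa, ρ = 8698 kg/m³, cost = 7.275 $/kg
  candidate L: M = 16.6 kN·m per $
  candidate G: M = 6.94 kN·m per $
  candidate C: M = 6.51 kN·m per $
  candidate U: M = 4.06 kN·m per $
  candidate A: M = 3.67 kN·m per $
  candidate B: M = 2.26 kN·m per $
Highest index: candidate L.

candidate L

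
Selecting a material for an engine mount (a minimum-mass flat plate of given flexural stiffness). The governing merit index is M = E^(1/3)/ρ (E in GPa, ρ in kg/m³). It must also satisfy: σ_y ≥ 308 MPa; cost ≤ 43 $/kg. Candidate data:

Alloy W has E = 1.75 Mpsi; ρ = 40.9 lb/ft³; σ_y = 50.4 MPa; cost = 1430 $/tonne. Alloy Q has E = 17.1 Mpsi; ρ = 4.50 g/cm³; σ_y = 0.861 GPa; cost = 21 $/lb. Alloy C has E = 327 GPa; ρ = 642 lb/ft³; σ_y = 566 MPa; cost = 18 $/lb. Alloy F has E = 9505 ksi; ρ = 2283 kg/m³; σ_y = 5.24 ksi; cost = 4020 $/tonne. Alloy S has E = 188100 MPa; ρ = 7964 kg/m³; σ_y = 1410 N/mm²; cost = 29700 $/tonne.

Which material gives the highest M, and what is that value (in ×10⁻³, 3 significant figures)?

alloy S, M = 0.719×10⁻³

Screen on constraints: σ_y ≥ 308 MPa; cost ≤ 43 $/kg. Survivors: alloy C, alloy S.
Putting every candidate on a common basis:
  alloy C: E = 327.0 GPa, ρ = 10280 kg/m³
  alloy S: E = 188.1 GPa, ρ = 7964 kg/m³
  alloy S: M = 0.719×10⁻³
  alloy C: M = 0.670×10⁻³
Highest index: alloy S.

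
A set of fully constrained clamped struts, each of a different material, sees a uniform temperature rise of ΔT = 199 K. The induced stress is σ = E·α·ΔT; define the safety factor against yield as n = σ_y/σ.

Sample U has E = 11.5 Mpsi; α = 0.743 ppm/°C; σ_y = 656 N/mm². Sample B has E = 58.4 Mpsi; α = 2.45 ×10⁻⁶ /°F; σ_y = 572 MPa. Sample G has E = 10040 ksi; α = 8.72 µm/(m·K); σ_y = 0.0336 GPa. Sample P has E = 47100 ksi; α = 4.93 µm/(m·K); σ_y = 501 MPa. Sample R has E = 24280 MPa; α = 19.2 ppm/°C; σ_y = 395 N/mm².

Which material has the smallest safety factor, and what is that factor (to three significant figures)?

In consistent units (E in GPa, α in ×10⁻⁶/K, σ_y in MPa):
  sample U: E = 79.29, α = 0.743, σ_y = 656.0 → σ = 11.7 MPa, n = 56.0
  sample B: E = 402.7, α = 4.41, σ_y = 572.0 → σ = 353 MPa, n = 1.62
  sample G: E = 69.22, α = 8.72, σ_y = 33.60 → σ = 120 MPa, n = 0.280
  sample P: E = 324.7, α = 4.93, σ_y = 501.0 → σ = 319 MPa, n = 1.57
  sample R: E = 24.28, α = 19.2, σ_y = 395.0 → σ = 92.8 MPa, n = 4.26
Smallest n: sample G with n = 0.280.

sample G, n = 0.280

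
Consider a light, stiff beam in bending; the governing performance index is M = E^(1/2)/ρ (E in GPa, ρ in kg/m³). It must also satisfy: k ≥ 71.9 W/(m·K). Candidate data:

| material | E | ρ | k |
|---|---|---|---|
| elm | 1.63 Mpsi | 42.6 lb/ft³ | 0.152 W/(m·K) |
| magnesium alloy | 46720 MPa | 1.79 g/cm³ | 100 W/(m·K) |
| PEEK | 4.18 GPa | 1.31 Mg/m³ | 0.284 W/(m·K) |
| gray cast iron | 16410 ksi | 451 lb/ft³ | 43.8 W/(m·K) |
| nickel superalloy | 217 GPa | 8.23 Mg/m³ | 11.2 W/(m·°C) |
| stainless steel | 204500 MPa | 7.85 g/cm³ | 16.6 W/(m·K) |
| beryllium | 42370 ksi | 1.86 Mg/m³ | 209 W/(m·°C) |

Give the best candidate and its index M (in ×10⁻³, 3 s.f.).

Screen on constraints: k ≥ 71.9 W/(m·K). Survivors: magnesium alloy, beryllium.
Putting every candidate on a common basis:
  magnesium alloy: E = 46.72 GPa, ρ = 1790 kg/m³
  beryllium: E = 292.1 GPa, ρ = 1860 kg/m³
  beryllium: M = 9.19×10⁻³
  magnesium alloy: M = 3.82×10⁻³
Highest index: beryllium.

beryllium, M = 9.19×10⁻³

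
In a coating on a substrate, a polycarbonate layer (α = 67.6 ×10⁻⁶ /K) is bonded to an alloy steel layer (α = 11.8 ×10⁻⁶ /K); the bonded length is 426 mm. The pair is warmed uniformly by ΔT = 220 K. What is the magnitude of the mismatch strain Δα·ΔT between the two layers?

0.0123

Δα = |67.6 − 11.8|×10⁻⁶/K = 55.8×10⁻⁶/K.
Mismatch strain = Δα·ΔT = 55.8×10⁻⁶ × 220.0 = 0.0123.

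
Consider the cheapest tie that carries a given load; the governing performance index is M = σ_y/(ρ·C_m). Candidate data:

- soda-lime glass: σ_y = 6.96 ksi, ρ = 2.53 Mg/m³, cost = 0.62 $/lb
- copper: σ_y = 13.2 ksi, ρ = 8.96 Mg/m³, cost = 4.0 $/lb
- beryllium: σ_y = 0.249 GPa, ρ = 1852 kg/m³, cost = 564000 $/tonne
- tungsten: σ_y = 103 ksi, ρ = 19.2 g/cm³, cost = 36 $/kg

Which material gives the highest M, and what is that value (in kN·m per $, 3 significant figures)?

Putting every candidate on a common basis:
  soda-lime glass: σ_y = 47.99 MPa, ρ = 2530 kg/m³, cost = 1.367 $/kg
  copper: σ_y = 91.01 MPa, ρ = 8960 kg/m³, cost = 8.818 $/kg
  beryllium: σ_y = 249.0 MPa, ρ = 1852 kg/m³, cost = 564.0 $/kg
  tungsten: σ_y = 710.2 MPa, ρ = 19200 kg/m³, cost = 36.00 $/kg
  soda-lime glass: M = 13.9 kN·m per $
  copper: M = 1.15 kN·m per $
  tungsten: M = 1.03 kN·m per $
  beryllium: M = 0.238 kN·m per $
Highest index: soda-lime glass.

soda-lime glass, M = 13.9 kN·m per $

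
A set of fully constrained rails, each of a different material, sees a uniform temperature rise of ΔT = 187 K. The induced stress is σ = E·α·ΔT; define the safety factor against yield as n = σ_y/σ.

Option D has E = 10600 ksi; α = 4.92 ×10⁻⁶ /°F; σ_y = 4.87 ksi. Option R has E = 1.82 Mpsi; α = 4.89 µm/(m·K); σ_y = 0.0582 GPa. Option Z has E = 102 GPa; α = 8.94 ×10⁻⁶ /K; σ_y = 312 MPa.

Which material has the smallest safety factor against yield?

Per material, after unit conversion:
  option D: E = 73.08, α = 8.86, σ_y = 33.58 → σ = 121 MPa, n = 0.277
  option R: E = 12.55, α = 4.89, σ_y = 58.20 → σ = 11.5 MPa, n = 5.07
  option Z: E = 102.0, α = 8.94, σ_y = 312.0 → σ = 171 MPa, n = 1.83
Option D has the lowest safety factor, n = 0.277.

option D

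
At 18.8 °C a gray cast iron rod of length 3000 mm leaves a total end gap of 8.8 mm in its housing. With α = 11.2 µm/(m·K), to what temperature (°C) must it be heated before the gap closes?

α·L₀·ΔT = 8.8 mm ⇒ ΔT = 8.8 / (11.2×10⁻⁶ × 3000.0) = 261.9 K.
T = 18.8 + 261.9 = 280.7 °C.

281 °C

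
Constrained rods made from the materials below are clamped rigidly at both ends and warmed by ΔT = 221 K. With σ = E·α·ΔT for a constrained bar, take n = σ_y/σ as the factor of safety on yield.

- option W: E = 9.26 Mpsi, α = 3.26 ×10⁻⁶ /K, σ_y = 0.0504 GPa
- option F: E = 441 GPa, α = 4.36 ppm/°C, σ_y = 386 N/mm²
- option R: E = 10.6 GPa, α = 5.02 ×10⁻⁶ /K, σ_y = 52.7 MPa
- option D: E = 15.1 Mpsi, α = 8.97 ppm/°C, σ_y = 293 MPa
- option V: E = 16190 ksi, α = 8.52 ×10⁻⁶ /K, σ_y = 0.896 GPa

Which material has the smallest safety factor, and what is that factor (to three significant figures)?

option F, n = 0.908

Per material, after unit conversion:
  option W: E = 63.85, α = 3.26, σ_y = 50.40 → σ = 46.0 MPa, n = 1.10
  option F: E = 441.0, α = 4.36, σ_y = 386.0 → σ = 425 MPa, n = 0.908
  option R: E = 10.60, α = 5.02, σ_y = 52.70 → σ = 11.8 MPa, n = 4.48
  option D: E = 104.1, α = 8.97, σ_y = 293.0 → σ = 206 MPa, n = 1.42
  option V: E = 111.6, α = 8.52, σ_y = 896.0 → σ = 210 MPa, n = 4.26
The minimum is option F at n = 0.908.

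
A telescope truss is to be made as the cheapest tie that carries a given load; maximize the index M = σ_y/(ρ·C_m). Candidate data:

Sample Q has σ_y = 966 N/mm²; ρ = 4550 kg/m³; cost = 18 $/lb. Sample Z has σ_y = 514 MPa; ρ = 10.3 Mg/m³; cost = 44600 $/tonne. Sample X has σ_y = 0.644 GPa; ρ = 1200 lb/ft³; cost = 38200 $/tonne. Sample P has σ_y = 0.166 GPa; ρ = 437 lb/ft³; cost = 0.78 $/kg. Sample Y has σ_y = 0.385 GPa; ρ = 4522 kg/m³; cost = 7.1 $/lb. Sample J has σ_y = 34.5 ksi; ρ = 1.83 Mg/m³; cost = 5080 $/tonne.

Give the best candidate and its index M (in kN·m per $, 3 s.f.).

After converting to SI:
  sample Q: σ_y = 966.0 MPa, ρ = 4550 kg/m³, cost = 39.68 $/kg
  sample Z: σ_y = 514.0 MPa, ρ = 10300 kg/m³, cost = 44.60 $/kg
  sample X: σ_y = 644.0 MPa, ρ = 19220 kg/m³, cost = 38.20 $/kg
  sample P: σ_y = 166.0 MPa, ρ = 7000 kg/m³, cost = 0.7800 $/kg
  sample Y: σ_y = 385.0 MPa, ρ = 4522 kg/m³, cost = 15.65 $/kg
  sample J: σ_y = 237.9 MPa, ρ = 1830 kg/m³, cost = 5.080 $/kg
  sample P: M = 30.4 kN·m per $
  sample J: M = 25.6 kN·m per $
  sample Y: M = 5.44 kN·m per $
  sample Q: M = 5.35 kN·m per $
  sample Z: M = 1.12 kN·m per $
  sample X: M = 0.877 kN·m per $
The maximum is for sample P.

sample P, M = 30.4 kN·m per $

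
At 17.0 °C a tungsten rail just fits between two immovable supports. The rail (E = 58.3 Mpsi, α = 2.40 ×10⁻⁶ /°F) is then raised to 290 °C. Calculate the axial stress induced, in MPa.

474 MPa

E = 58.3 Mpsi = 402.0 GPa.
α = 2.40×10⁻⁶/°F × 9/5 = 4.32×10⁻⁶/K.
ΔT = 273.0 K. Constrained thermal stress σ = E·α·ΔT = 402.0×10³ MPa × 4.32×10⁻⁶ × 273.0 = 474 MPa (compressive).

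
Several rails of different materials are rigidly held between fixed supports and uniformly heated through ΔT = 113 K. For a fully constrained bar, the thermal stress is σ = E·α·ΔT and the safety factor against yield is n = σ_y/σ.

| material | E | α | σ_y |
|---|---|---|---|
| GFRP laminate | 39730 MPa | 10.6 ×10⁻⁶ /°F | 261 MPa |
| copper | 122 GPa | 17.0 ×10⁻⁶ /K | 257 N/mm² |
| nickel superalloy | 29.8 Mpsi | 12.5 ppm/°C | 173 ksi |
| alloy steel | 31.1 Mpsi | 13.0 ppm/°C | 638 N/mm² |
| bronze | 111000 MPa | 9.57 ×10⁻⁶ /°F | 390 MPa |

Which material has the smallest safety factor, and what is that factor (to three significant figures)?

copper, n = 1.10

Converting E to GPa, α to ×10⁻⁶/K, σ_y to MPa, then σ and n for each:
  GFRP laminate: E = 39.73, α = 19.1, σ_y = 261.0 → σ = 85.7 MPa, n = 3.05
  copper: E = 122.0, α = 17.0, σ_y = 257.0 → σ = 234 MPa, n = 1.10
  nickel superalloy: E = 205.5, α = 12.5, σ_y = 1193 → σ = 290 MPa, n = 4.11
  alloy steel: E = 214.4, α = 13.0, σ_y = 638.0 → σ = 315 MPa, n = 2.03
  bronze: E = 111.0, α = 17.2, σ_y = 390.0 → σ = 216 MPa, n = 1.81
Smallest n: copper with n = 1.10.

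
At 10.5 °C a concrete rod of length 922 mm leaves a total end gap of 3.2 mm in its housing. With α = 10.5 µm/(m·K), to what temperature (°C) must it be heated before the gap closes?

341 °C

α·L₀·ΔT = 3.2 mm ⇒ ΔT = 3.2 / (10.5×10⁻⁶ × 922.0) = 330.5 K.
T = 10.5 + 330.5 = 341.0 °C.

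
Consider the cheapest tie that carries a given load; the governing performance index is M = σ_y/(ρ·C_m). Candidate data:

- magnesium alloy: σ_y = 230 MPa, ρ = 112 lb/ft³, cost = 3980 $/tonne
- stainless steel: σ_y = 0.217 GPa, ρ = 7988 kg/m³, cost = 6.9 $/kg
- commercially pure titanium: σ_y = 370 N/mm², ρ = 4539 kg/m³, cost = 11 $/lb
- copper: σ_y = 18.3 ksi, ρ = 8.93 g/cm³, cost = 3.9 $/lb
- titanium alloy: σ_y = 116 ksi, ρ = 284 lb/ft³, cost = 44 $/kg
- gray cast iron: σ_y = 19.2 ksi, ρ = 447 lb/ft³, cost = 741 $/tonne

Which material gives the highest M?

After converting to SI:
  magnesium alloy: σ_y = 230.0 MPa, ρ = 1794 kg/m³, cost = 3.980 $/kg
  stainless steel: σ_y = 217.0 MPa, ρ = 7988 kg/m³, cost = 6.900 $/kg
  commercially pure titanium: σ_y = 370.0 MPa, ρ = 4539 kg/m³, cost = 24.25 $/kg
  copper: σ_y = 126.2 MPa, ρ = 8930 kg/m³, cost = 8.598 $/kg
  titanium alloy: σ_y = 799.8 MPa, ρ = 4549 kg/m³, cost = 44.00 $/kg
  gray cast iron: σ_y = 132.4 MPa, ρ = 7160 kg/m³, cost = 0.7410 $/kg
  magnesium alloy: M = 32.2 kN·m per $
  gray cast iron: M = 25.0 kN·m per $
  titanium alloy: M = 4.00 kN·m per $
  stainless steel: M = 3.94 kN·m per $
  commercially pure titanium: M = 3.36 kN·m per $
  copper: M = 1.64 kN·m per $
The maximum is for magnesium alloy.

magnesium alloy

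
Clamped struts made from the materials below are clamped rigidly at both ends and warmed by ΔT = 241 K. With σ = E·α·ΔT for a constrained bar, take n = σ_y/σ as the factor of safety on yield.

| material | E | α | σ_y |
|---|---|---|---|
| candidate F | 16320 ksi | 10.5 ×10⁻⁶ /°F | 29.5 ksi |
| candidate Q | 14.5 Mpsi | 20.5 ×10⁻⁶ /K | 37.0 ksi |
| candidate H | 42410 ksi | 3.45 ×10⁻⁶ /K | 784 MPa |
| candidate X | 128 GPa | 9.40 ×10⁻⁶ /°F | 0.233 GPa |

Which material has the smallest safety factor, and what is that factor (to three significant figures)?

Per material, after unit conversion:
  candidate F: E = 112.5, α = 18.9, σ_y = 203.4 → σ = 513 MPa, n = 0.397
  candidate Q: E = 99.97, α = 20.5, σ_y = 255.1 → σ = 494 MPa, n = 0.516
  candidate H: E = 292.4, α = 3.45, σ_y = 784.0 → σ = 243 MPa, n = 3.22
  candidate X: E = 128.0, α = 16.9, σ_y = 233.0 → σ = 522 MPa, n = 0.446
Candidate F has the lowest safety factor, n = 0.397.

candidate F, n = 0.397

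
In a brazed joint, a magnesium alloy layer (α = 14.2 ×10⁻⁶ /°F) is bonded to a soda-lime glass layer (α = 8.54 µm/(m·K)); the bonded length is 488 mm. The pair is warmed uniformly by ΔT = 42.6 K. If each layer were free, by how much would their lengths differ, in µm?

354 µm

magnesium alloy: α = 14.2×10⁻⁶/°F × 9/5 = 25.6×10⁻⁶/K.
Δα = |25.6 − 8.54|×10⁻⁶/K = 17.0×10⁻⁶/K.
ΔL_mismatch = Δα·L·ΔT = 17.0×10⁻⁶ × 488.0 mm × 42.6 K = 354 µm.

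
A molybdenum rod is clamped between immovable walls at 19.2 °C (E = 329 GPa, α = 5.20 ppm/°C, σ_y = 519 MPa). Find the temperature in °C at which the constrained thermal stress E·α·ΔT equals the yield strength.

E·α·ΔT = 519.0 MPa ⇒ ΔT = 519.0 / (329.0×10³ × 5.20×10⁻⁶) = 303.4 K.
T = 19.2 + 303.4 = 322.6 °C.

323 °C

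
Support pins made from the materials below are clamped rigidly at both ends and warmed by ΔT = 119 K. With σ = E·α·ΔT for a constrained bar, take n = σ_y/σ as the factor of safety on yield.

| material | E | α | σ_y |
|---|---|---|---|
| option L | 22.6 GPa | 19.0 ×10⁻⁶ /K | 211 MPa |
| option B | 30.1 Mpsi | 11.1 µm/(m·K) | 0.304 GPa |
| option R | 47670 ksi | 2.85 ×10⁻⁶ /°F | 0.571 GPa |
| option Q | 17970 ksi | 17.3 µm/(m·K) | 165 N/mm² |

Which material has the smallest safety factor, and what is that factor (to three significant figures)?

option Q, n = 0.647

With everything in SI (GPa, ×10⁻⁶/K, MPa):
  option L: E = 22.60, α = 19.0, σ_y = 211.0 → σ = 51.1 MPa, n = 4.13
  option B: E = 207.5, α = 11.1, σ_y = 304.0 → σ = 274 MPa, n = 1.11
  option R: E = 328.7, α = 5.13, σ_y = 571.0 → σ = 201 MPa, n = 2.85
  option Q: E = 123.9, α = 17.3, σ_y = 165.0 → σ = 255 MPa, n = 0.647
The minimum is option Q at n = 0.647.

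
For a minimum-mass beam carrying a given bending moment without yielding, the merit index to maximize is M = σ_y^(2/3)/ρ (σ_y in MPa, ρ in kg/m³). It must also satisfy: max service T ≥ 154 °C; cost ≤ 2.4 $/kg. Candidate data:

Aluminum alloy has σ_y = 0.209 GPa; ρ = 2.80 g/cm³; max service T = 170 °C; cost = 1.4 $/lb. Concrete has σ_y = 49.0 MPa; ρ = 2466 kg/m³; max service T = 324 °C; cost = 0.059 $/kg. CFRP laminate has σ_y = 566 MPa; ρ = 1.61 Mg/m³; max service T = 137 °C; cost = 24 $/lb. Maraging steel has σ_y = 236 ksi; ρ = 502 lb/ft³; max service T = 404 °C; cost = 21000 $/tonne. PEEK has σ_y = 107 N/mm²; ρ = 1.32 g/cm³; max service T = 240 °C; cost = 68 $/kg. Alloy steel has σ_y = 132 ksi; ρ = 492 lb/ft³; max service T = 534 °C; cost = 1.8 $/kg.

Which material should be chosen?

alloy steel

Screen on constraints: max service T ≥ 154 °C; cost ≤ 2.4 $/kg. Survivors: concrete, alloy steel.
After converting to SI:
  concrete: σ_y = 49.00 MPa, ρ = 2466 kg/m³
  alloy steel: σ_y = 910.1 MPa, ρ = 7881 kg/m³
  alloy steel: M = 11.9×10⁻³
  concrete: M = 5.43×10⁻³
Alloy steel has the largest M.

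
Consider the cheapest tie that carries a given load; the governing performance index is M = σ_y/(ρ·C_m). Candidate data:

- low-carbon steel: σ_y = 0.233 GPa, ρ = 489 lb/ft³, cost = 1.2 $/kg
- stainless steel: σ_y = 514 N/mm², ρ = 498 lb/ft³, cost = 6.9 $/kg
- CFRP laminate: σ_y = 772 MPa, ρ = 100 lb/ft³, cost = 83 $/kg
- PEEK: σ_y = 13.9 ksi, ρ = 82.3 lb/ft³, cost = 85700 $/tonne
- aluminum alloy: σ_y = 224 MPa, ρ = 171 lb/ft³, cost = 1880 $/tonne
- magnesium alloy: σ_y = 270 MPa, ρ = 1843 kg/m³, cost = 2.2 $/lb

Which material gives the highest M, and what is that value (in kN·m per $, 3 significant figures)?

Normalizing units and computing the index:
  low-carbon steel: σ_y = 233.0 MPa, ρ = 7833 kg/m³, cost = 1.200 $/kg
  stainless steel: σ_y = 514.0 MPa, ρ = 7977 kg/m³, cost = 6.900 $/kg
  CFRP laminate: σ_y = 772.0 MPa, ρ = 1602 kg/m³, cost = 83.00 $/kg
  PEEK: σ_y = 95.84 MPa, ρ = 1318 kg/m³, cost = 85.70 $/kg
  aluminum alloy: σ_y = 224.0 MPa, ρ = 2739 kg/m³, cost = 1.880 $/kg
  magnesium alloy: σ_y = 270.0 MPa, ρ = 1843 kg/m³, cost = 4.850 $/kg
  aluminum alloy: M = 43.5 kN·m per $
  magnesium alloy: M = 30.2 kN·m per $
  low-carbon steel: M = 24.8 kN·m per $
  stainless steel: M = 9.34 kN·m per $
  CFRP laminate: M = 5.81 kN·m per $
  PEEK: M = 0.848 kN·m per $
Aluminum alloy has the largest M.

aluminum alloy, M = 43.5 kN·m per $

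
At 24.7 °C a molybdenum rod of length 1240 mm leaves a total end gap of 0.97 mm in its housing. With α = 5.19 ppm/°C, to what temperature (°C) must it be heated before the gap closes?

175 °C

α·L₀·ΔT = 0.97 mm ⇒ ΔT = 0.97 / (5.19×10⁻⁶ × 1240.0) = 150.7 K.
T = 24.7 + 150.7 = 175.4 °C.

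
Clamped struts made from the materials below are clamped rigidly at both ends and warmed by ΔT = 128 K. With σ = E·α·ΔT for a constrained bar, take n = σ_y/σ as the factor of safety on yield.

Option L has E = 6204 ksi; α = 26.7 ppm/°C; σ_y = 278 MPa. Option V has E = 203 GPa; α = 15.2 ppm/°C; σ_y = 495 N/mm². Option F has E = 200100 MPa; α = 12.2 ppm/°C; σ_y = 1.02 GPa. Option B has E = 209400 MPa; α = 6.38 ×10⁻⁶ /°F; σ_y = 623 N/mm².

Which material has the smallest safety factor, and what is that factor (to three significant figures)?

In consistent units (E in GPa, α in ×10⁻⁶/K, σ_y in MPa):
  option L: E = 42.78, α = 26.7, σ_y = 278.0 → σ = 146 MPa, n = 1.90
  option V: E = 203.0, α = 15.2, σ_y = 495.0 → σ = 395 MPa, n = 1.25
  option F: E = 200.1, α = 12.2, σ_y = 1020 → σ = 312 MPa, n = 3.26
  option B: E = 209.4, α = 11.5, σ_y = 623.0 → σ = 308 MPa, n = 2.02
The minimum is option V at n = 1.25.

option V, n = 1.25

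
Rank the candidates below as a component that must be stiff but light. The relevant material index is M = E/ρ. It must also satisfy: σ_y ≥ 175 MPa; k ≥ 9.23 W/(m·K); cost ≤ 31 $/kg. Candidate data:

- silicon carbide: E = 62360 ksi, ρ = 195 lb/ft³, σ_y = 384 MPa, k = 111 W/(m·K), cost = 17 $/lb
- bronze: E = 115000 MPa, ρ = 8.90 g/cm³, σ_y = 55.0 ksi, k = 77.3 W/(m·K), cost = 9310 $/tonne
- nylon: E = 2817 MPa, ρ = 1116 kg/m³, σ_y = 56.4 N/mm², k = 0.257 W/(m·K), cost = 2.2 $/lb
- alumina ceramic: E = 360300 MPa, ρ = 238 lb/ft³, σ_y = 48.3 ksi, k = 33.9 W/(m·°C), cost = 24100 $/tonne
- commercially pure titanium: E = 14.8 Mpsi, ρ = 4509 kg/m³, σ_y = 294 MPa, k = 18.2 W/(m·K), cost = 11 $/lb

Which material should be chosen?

alumina ceramic

Screen on constraints: σ_y ≥ 175 MPa; k ≥ 9.23 W/(m·K); cost ≤ 31 $/kg. Survivors: bronze, alumina ceramic, commercially pure titanium.
In SI units:
  bronze: E = 115.0 GPa, ρ = 8900 kg/m³
  alumina ceramic: E = 360.3 GPa, ρ = 3812 kg/m³
  commercially pure titanium: E = 102.0 GPa, ρ = 4509 kg/m³
  alumina ceramic: M = 94.5 MN·m/kg
  commercially pure titanium: M = 22.6 MN·m/kg
  bronze: M = 12.9 MN·m/kg
Alumina ceramic has the largest M.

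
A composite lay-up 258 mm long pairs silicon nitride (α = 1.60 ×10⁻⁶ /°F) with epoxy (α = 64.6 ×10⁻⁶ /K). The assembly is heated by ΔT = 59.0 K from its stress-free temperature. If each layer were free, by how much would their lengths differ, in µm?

940 µm

silicon nitride: α = 1.60×10⁻⁶/°F × 9/5 = 2.88×10⁻⁶/K.
Δα = |2.88 − 64.6|×10⁻⁶/K = 61.7×10⁻⁶/K.
ΔL_mismatch = Δα·L·ΔT = 61.7×10⁻⁶ × 258.0 mm × 59.0 K = 940 µm.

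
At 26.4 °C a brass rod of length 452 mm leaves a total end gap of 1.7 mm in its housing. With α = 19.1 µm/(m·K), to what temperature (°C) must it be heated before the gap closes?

223 °C

α·L₀·ΔT = 1.7 mm ⇒ ΔT = 1.7 / (19.1×10⁻⁶ × 452.0) = 196.9 K.
T = 26.4 + 196.9 = 223.3 °C.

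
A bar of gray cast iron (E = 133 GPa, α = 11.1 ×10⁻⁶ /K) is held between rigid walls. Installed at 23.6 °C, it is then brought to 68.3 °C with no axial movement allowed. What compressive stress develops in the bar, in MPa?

66.0 MPa

ΔT = 44.70 K. Constrained thermal stress σ = E·α·ΔT = 133.0×10³ MPa × 11.1×10⁻⁶ × 44.70 = 66.0 MPa (compressive).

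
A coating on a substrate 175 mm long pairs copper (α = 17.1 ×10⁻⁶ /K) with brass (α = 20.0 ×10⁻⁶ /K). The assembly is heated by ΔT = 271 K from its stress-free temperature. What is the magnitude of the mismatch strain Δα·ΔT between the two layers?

Δα = |17.1 − 20.0|×10⁻⁶/K = 2.90×10⁻⁶/K.
Mismatch strain = Δα·ΔT = 2.90×10⁻⁶ × 271.0 = 7.86×10⁻⁴.

7.86×10⁻⁴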